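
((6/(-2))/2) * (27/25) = -81/50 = -1.62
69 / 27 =23 / 9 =2.56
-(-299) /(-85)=-299 /85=-3.52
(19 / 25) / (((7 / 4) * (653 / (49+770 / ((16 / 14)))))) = 0.48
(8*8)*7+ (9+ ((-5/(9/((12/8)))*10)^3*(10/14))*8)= -538627/189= -2849.88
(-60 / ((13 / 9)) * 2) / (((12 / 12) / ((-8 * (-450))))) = -3888000 / 13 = -299076.92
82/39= 2.10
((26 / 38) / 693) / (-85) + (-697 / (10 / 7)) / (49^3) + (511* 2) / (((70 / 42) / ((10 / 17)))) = 360.70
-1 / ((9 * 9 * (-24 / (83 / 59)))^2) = -6889 / 13155172416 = -0.00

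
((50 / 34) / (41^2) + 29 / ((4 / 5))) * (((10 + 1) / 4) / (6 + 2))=45581415 / 3657856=12.46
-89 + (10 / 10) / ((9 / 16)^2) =-85.84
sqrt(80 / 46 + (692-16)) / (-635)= -6 * sqrt(9959) / 14605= -0.04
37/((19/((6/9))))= 74/57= 1.30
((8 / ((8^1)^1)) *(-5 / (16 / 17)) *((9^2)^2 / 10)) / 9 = -12393 / 32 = -387.28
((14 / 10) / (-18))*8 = -28 / 45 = -0.62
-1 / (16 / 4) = -1 / 4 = -0.25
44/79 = 0.56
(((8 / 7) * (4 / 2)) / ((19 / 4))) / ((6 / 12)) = 128 / 133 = 0.96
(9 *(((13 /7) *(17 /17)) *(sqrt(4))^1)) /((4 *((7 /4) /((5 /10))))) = 117 /49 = 2.39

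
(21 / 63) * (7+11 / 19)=2.53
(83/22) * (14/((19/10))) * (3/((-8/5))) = -43575/836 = -52.12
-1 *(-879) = 879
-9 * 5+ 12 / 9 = -131 / 3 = -43.67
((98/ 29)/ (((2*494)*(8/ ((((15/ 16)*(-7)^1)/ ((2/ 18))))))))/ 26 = -46305/ 47676928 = -0.00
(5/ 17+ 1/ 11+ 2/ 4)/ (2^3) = 331/ 2992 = 0.11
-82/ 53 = -1.55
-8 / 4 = -2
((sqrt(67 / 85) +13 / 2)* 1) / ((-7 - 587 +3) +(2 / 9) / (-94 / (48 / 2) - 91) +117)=-44421 / 3239332 - 201* sqrt(5695) / 8098330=-0.02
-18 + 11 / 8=-133 / 8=-16.62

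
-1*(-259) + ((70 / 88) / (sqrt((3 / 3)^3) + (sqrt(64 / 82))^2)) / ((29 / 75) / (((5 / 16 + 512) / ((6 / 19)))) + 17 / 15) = 11032004921987 / 42529896068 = 259.39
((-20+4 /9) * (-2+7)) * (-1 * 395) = 347600 /9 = 38622.22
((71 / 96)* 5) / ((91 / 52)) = 2.11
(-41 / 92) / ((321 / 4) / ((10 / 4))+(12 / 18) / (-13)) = -7995 / 574954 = -0.01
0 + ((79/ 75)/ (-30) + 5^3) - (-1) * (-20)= 236171/ 2250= 104.96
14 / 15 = 0.93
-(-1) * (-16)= -16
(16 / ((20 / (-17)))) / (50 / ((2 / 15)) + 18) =-68 / 1965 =-0.03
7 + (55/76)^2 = 43457/5776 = 7.52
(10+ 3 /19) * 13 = 2509 /19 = 132.05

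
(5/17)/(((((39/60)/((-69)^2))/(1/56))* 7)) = 119025/21658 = 5.50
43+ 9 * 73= 700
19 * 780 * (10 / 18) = 24700 / 3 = 8233.33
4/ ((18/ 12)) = 8/ 3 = 2.67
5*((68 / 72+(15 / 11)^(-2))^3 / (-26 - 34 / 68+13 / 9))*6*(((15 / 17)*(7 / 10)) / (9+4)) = -2077186741 / 11212987500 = -0.19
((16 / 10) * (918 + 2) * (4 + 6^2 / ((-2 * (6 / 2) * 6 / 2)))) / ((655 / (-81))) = -238464 / 655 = -364.07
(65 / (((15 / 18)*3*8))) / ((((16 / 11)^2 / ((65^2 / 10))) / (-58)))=-37642.93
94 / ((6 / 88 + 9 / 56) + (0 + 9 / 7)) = 57904 / 933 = 62.06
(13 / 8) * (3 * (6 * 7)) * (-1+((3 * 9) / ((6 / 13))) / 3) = 30303 / 8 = 3787.88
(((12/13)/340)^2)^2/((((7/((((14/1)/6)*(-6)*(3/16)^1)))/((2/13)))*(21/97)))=-7857/542688346427500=-0.00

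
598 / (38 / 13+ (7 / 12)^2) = 183.25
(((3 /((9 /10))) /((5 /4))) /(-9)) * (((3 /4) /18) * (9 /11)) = -1 /99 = -0.01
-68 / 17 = -4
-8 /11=-0.73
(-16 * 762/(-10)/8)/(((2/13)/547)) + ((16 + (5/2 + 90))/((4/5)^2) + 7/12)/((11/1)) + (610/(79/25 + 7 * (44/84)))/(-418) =541873.45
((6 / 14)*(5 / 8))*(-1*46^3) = -182505 / 7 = -26072.14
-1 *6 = -6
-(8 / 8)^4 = -1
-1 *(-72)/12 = 6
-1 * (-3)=3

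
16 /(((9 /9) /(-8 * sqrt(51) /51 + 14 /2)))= 112 - 128 * sqrt(51) /51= 94.08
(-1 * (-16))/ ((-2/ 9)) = -72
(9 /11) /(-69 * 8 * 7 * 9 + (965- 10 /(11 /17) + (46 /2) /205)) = -205 /8475378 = -0.00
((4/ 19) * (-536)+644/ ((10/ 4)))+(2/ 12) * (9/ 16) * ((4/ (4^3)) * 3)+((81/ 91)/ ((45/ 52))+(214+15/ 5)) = 123527521/ 340480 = 362.80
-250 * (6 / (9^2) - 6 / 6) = 6250 / 27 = 231.48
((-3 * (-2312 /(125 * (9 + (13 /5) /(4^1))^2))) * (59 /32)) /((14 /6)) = 613836 /1303715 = 0.47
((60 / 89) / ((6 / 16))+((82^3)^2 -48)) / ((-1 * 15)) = -9018864584208 / 445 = -20267111425.19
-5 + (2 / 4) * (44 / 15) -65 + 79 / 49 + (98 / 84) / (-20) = -393839 / 5880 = -66.98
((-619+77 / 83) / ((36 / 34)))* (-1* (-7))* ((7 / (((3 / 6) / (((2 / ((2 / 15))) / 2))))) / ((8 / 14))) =-124637625 / 166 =-750829.07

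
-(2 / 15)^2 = -4 / 225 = -0.02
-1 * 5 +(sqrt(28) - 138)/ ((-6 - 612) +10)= -1451/ 304 - sqrt(7)/ 304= -4.78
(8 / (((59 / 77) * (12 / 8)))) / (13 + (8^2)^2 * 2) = 1232 / 1452285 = 0.00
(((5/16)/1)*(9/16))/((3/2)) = 15/128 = 0.12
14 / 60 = 7 / 30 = 0.23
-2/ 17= -0.12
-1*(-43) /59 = 43 /59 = 0.73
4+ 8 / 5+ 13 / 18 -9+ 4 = 119 / 90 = 1.32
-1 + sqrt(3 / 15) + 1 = sqrt(5) / 5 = 0.45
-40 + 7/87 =-3473/87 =-39.92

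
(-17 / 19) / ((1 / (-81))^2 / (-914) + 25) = -101944818 / 2848458131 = -0.04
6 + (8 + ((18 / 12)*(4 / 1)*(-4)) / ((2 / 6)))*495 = -31674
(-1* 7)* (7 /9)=-49 /9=-5.44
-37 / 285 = -0.13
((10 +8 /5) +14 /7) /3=68 /15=4.53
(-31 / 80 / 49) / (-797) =31 / 3124240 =0.00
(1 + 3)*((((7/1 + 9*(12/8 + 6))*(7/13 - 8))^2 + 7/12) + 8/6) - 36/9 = 626669486/507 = 1236034.49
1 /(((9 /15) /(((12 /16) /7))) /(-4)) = -0.71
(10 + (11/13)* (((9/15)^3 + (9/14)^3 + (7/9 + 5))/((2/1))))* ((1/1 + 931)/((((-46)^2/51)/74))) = 148780575554459/7076433000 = 21024.80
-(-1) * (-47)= -47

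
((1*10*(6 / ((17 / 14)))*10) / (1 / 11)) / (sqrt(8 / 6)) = 46200*sqrt(3) / 17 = 4707.10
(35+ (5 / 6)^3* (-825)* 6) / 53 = -33955 / 636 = -53.39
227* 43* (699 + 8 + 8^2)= 7525731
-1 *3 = -3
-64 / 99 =-0.65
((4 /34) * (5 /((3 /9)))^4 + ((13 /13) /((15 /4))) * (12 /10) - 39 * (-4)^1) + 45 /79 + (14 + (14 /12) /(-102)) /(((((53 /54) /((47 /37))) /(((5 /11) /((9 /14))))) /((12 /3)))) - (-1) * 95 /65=174146543070836 /28245606675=6165.44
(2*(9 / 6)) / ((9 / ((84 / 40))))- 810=-8093 / 10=-809.30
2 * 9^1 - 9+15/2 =33/2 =16.50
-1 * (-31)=31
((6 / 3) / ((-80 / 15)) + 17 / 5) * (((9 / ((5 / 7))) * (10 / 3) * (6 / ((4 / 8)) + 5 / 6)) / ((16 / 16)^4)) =1630.48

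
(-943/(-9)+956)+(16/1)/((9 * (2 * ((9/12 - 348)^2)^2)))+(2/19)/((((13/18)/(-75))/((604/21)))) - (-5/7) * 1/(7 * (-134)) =40551486027922905626035/54331203346050022938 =746.38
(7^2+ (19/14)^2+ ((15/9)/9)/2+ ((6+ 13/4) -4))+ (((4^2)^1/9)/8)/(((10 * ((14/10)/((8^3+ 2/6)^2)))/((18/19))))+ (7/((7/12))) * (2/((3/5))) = 4043.33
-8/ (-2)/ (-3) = -4/ 3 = -1.33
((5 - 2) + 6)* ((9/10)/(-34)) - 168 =-57201/340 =-168.24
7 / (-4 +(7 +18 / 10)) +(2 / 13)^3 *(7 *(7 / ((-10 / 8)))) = 346843 / 263640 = 1.32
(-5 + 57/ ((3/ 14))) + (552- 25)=788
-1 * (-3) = 3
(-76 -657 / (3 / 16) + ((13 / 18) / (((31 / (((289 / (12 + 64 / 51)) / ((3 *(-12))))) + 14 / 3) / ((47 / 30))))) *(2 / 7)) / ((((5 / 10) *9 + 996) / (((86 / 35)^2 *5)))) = -5718520360288214 / 52940260851975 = -108.02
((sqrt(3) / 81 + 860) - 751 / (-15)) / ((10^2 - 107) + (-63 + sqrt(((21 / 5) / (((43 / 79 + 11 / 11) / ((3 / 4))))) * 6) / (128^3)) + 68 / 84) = -148997082700799537053696 / 11327938359526858393349 - 54573687898615316480 * sqrt(3) / 305854335707225176620423 - 25250091761664 * sqrt(505995) / 56639691797634291966745 - 205520896 * sqrt(168665) / 11327938359526858393349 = -13.15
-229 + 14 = -215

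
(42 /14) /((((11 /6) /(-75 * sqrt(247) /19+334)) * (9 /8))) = 5344 /11 - 1200 * sqrt(247) /209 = 395.58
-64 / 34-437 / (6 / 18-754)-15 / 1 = -1940 / 119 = -16.30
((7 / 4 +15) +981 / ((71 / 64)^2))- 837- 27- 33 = -1676657 / 20164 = -83.15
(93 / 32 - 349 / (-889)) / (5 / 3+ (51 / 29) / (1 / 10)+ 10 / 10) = 8164515 / 50125376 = 0.16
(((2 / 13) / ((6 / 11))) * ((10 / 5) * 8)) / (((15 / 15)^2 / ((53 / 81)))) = 9328 / 3159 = 2.95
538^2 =289444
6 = 6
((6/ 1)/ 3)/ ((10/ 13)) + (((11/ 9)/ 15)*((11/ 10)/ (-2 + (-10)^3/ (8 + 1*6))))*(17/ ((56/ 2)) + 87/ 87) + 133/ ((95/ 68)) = 97.80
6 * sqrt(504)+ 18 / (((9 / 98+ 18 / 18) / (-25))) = -44100 / 107+ 36 * sqrt(14) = -277.45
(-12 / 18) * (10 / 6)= -10 / 9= -1.11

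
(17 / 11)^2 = 289 / 121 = 2.39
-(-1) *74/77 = 74/77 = 0.96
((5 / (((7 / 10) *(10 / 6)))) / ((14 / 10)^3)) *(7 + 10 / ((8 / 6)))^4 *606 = 401824018125 / 9604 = 41839235.54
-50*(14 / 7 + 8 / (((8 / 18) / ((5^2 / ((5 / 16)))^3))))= -460800100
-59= -59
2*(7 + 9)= 32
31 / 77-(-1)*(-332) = -25533 / 77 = -331.60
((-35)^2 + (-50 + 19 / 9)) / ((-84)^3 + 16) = -5297 / 2667096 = -0.00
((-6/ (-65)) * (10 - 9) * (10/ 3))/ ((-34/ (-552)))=1104/ 221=5.00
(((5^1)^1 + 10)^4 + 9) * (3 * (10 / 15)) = 101268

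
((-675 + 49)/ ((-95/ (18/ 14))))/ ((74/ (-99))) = -278883/ 24605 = -11.33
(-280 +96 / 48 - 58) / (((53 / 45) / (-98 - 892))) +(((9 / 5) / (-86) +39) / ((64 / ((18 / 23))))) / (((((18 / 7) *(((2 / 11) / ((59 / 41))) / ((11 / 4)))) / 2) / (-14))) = 776610686480937 / 2750844160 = 282317.22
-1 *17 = -17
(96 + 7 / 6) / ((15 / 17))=9911 / 90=110.12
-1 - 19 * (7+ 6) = -248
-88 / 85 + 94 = 7902 / 85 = 92.96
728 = 728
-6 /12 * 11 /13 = -11 /26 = -0.42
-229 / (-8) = 229 / 8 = 28.62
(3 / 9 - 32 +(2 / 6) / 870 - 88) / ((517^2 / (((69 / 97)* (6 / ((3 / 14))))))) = -100569938 / 11278259355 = -0.01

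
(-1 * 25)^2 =625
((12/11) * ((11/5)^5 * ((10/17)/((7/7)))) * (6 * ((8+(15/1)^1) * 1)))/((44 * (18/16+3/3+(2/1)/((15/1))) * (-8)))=-3306204/575875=-5.74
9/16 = 0.56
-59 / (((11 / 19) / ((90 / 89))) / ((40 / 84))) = -336300 / 6853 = -49.07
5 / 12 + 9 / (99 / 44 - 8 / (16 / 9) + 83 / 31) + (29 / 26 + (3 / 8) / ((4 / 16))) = 199165 / 8268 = 24.09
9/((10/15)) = 27/2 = 13.50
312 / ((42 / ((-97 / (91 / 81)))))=-31428 / 49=-641.39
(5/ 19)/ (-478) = -0.00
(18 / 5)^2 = 324 / 25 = 12.96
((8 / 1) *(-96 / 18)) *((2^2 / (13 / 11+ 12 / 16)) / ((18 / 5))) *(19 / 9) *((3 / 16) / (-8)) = 1672 / 1377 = 1.21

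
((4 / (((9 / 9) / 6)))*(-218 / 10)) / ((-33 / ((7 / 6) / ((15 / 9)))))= 3052 / 275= 11.10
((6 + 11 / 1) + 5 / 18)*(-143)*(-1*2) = 44473 / 9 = 4941.44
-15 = -15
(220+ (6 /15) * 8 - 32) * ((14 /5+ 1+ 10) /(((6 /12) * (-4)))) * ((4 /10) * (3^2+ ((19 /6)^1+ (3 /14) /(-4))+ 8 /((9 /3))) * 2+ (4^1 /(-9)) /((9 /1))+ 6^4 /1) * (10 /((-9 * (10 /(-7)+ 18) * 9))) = 40760700257 /3171150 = 12853.60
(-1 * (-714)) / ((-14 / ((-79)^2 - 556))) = -289935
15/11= 1.36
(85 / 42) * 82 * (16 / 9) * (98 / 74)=390320 / 999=390.71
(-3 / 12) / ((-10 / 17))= 17 / 40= 0.42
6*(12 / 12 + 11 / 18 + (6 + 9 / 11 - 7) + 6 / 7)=3169 / 231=13.72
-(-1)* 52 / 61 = 0.85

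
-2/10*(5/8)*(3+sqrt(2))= -3/8 - sqrt(2)/8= -0.55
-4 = -4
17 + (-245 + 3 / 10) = -2277 / 10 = -227.70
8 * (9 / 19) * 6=432 / 19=22.74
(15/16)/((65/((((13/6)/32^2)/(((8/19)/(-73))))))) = -1387/262144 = -0.01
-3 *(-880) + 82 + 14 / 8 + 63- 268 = 10075 / 4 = 2518.75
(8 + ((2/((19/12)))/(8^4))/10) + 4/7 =5836821/680960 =8.57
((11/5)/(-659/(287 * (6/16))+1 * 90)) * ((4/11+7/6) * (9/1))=260883/722180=0.36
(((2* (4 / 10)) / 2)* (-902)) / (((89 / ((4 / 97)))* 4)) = -1804 / 43165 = -0.04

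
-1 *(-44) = 44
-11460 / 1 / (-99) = 3820 / 33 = 115.76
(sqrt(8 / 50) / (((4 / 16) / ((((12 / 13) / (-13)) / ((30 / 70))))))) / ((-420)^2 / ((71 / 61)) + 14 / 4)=-4544 / 2597927995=-0.00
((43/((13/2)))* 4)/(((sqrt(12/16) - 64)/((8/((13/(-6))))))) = 33024* sqrt(3)/2768389 + 4227072/2768389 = 1.55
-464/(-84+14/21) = 696/125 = 5.57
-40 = -40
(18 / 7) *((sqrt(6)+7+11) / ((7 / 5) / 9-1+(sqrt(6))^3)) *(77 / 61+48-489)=-1669.25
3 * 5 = 15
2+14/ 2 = 9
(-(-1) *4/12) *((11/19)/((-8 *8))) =-0.00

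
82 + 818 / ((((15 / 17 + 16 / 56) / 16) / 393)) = 612097894 / 139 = 4403581.97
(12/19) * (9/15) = 36/95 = 0.38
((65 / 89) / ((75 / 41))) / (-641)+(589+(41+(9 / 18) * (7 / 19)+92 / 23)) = 20622337511 / 32517930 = 634.18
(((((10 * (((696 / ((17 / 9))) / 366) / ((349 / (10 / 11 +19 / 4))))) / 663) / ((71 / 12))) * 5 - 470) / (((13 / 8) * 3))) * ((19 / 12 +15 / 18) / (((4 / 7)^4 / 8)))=-17481.63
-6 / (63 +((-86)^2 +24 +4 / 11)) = -22 / 27439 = -0.00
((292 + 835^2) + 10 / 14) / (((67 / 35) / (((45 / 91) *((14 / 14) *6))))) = 6591542400 / 6097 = 1081112.42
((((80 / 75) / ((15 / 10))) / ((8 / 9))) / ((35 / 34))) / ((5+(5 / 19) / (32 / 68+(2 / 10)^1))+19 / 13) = 1914744 / 16886975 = 0.11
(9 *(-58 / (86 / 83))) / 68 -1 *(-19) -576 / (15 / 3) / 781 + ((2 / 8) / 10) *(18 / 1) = 6790307 / 570911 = 11.89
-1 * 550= -550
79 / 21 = 3.76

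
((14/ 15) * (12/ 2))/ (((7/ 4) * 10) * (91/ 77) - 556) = -616/ 58885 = -0.01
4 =4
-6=-6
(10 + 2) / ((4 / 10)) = 30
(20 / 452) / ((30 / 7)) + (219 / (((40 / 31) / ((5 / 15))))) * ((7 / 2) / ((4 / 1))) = 5371219 / 108480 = 49.51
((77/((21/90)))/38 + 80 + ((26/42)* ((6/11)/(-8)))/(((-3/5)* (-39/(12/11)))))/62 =2140745/1496649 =1.43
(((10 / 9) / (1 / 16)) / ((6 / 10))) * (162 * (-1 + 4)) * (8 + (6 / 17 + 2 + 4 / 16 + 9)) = 4798800 / 17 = 282282.35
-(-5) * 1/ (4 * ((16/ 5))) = 0.39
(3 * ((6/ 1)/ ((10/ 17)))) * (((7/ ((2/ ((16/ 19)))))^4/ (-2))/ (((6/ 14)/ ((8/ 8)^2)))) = -1755457536/ 651605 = -2694.05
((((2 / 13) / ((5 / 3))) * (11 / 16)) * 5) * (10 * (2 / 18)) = 55 / 156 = 0.35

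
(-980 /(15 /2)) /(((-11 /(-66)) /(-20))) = 15680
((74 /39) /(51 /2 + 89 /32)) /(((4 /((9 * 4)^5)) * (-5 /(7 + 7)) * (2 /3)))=-250571833344 /58825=-4259614.68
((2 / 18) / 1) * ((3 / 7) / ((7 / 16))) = 16 / 147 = 0.11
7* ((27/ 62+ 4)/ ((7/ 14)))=1925/ 31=62.10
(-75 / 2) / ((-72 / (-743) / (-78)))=241475 / 8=30184.38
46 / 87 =0.53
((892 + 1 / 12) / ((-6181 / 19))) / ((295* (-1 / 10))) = 0.09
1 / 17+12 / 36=20 / 51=0.39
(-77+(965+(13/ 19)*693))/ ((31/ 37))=957597/ 589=1625.80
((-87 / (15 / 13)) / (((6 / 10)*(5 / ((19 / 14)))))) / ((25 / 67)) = -479921 / 5250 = -91.41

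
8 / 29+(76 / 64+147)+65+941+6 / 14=3751089 / 3248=1154.89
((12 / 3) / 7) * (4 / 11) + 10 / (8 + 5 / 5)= 914 / 693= 1.32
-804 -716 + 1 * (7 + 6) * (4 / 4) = -1507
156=156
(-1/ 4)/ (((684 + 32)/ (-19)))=19/ 2864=0.01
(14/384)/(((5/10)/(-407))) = -2849/96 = -29.68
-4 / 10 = -2 / 5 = -0.40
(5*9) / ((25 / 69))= 621 / 5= 124.20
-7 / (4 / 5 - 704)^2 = -175 / 12362256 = -0.00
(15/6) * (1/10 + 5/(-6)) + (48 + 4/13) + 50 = 7525/78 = 96.47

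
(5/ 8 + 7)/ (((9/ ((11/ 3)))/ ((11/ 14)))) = 7381/ 3024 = 2.44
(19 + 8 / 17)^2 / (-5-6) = -109561 / 3179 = -34.46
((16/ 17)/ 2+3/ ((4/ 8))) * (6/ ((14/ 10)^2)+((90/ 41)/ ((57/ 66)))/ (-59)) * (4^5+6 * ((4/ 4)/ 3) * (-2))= 44861058000/ 2252089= 19919.75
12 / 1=12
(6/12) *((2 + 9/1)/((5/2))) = 11/5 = 2.20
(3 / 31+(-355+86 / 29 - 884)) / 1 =-1111108 / 899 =-1235.94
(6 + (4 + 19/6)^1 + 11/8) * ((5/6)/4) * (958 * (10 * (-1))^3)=-104481875/36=-2902274.31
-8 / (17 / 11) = -88 / 17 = -5.18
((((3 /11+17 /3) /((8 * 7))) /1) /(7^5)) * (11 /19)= 1 /273714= 0.00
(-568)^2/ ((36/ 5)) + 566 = 408374/ 9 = 45374.89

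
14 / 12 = 7 / 6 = 1.17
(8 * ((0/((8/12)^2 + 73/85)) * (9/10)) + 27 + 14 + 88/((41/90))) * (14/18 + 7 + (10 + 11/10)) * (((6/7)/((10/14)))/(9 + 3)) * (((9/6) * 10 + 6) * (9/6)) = 114184693/8200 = 13924.96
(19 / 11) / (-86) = -19 / 946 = -0.02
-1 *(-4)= 4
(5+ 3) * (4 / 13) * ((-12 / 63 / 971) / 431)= -128 / 114250773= -0.00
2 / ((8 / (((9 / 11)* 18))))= 3.68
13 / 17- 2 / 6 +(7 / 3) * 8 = 974 / 51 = 19.10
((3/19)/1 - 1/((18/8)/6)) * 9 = -429/19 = -22.58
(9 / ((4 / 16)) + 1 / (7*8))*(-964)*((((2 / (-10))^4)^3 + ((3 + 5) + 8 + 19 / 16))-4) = -25040641365199427 / 54687500000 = -457886.01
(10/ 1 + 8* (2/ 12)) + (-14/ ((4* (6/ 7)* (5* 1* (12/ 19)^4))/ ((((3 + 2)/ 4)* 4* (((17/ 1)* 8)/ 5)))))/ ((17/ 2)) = -5504449/ 77760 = -70.79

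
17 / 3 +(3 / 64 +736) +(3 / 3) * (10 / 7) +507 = 1680191 / 1344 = 1250.14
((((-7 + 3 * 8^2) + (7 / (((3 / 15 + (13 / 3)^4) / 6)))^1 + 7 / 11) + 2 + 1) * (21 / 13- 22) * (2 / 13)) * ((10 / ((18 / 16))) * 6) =-12579043744000 / 398437611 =-31570.92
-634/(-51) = 634/51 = 12.43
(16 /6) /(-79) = -8 /237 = -0.03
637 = 637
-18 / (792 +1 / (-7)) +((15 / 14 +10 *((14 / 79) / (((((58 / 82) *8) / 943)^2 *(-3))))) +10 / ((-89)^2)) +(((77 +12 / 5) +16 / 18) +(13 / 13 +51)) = -239237438336134877173 / 14702070989173680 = -16272.36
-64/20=-16/5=-3.20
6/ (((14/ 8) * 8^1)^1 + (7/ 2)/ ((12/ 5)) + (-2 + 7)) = 144/ 491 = 0.29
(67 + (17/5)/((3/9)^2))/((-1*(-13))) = 488/65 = 7.51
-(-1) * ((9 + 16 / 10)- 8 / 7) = 331 / 35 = 9.46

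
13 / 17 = 0.76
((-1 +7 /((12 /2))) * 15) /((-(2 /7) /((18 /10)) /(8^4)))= -64512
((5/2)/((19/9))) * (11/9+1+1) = 145/38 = 3.82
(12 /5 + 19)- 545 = -2618 /5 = -523.60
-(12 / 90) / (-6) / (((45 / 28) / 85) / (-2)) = -952 / 405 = -2.35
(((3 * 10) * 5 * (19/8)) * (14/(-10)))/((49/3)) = -855/28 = -30.54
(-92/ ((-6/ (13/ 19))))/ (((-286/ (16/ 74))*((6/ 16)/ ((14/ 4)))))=-0.07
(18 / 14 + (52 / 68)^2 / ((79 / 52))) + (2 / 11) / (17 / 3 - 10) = 37221383 / 22853831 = 1.63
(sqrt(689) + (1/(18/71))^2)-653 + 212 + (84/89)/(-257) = -3152910155/7410852 + sqrt(689) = -399.20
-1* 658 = -658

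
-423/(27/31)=-1457/3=-485.67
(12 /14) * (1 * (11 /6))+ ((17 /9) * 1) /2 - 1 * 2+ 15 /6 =3.02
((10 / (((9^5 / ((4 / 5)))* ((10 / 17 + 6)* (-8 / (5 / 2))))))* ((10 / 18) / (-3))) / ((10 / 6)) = 85 / 119042784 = 0.00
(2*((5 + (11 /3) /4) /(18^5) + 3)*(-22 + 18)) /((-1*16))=68024519 /45349632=1.50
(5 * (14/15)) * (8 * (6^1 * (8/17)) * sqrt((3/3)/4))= 896/17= 52.71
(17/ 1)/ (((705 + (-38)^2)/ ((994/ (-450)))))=-1207/ 69075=-0.02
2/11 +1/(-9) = 7/99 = 0.07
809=809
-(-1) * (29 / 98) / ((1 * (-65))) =-29 / 6370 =-0.00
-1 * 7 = -7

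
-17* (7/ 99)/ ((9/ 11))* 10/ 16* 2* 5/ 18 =-0.51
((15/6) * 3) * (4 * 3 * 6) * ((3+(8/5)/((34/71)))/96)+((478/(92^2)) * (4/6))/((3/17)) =23233753/647496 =35.88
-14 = -14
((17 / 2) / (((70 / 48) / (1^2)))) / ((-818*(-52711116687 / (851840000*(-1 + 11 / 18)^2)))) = 10136896000 / 582088861574541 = 0.00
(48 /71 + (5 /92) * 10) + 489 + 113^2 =43304611 /3266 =13259.22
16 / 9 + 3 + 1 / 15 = 218 / 45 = 4.84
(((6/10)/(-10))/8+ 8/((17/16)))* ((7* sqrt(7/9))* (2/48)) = 1.93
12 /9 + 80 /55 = 92 /33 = 2.79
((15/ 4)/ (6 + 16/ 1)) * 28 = 105/ 22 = 4.77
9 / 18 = 1 / 2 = 0.50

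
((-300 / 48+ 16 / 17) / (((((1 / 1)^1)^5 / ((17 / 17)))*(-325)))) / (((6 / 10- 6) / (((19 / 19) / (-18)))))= 361 / 2148120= 0.00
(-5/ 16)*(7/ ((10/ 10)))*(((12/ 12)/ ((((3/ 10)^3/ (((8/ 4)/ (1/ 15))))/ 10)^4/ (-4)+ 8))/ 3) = -875000000000000000000/ 9599999999999999980317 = -0.09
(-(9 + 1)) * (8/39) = -80/39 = -2.05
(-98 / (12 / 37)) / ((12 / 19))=-34447 / 72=-478.43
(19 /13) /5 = 19 /65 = 0.29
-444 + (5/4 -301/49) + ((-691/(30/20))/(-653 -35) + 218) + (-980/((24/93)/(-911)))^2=86458969782254017/7224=11968295927776.03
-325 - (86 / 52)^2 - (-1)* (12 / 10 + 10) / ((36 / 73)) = -9278833 / 30420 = -305.02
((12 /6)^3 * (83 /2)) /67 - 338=-22314 /67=-333.04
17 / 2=8.50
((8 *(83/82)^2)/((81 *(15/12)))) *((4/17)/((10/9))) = 110224/6429825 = 0.02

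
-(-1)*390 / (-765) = -26 / 51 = -0.51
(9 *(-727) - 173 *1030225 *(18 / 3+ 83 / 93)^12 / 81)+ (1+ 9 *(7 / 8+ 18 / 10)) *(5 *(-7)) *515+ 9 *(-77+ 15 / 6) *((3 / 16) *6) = -13721276769995875061989836279140122404519347 / 542500801533264392902138896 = -25292638704340293.57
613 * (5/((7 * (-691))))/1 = -3065/4837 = -0.63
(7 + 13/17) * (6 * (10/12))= 660/17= 38.82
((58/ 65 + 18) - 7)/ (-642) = -773/ 41730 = -0.02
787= 787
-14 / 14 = -1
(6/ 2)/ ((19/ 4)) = 0.63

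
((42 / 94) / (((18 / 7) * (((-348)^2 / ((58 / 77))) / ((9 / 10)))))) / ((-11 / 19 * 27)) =-133 / 2137402080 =-0.00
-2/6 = -1/3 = -0.33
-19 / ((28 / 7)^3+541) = -19 / 605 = -0.03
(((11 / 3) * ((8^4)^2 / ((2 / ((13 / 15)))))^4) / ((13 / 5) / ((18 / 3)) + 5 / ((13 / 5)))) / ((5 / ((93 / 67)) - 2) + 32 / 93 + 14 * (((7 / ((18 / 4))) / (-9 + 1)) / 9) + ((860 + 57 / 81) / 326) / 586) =239538846215896371657031650877873854611456 / 90827333665375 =2637299109741595919289156000.00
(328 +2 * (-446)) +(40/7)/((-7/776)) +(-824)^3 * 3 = -82243063604/49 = -1678429869.47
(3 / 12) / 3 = 0.08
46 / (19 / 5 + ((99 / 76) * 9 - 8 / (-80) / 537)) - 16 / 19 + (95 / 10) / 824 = 211533228513 / 99190184912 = 2.13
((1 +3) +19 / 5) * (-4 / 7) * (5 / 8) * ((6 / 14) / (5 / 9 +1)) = -1053 / 1372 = -0.77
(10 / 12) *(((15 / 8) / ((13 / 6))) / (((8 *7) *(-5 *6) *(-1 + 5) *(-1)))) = 5 / 46592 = 0.00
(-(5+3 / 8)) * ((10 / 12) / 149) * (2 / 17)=-215 / 60792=-0.00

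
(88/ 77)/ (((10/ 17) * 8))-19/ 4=-631/ 140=-4.51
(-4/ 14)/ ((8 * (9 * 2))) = -1/ 504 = -0.00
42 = 42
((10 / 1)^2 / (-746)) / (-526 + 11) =10 / 38419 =0.00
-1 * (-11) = 11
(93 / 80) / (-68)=-93 / 5440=-0.02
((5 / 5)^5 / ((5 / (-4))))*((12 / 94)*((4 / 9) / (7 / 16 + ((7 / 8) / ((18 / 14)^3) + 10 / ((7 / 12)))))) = -0.00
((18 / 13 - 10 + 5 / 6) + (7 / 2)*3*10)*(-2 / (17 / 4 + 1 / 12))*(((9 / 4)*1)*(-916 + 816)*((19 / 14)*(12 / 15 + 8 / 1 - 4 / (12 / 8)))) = 99413130 / 1183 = 84034.77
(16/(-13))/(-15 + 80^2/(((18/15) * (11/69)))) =-176/4781855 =-0.00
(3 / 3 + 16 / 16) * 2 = 4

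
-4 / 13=-0.31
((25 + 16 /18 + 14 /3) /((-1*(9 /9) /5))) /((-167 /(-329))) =-452375 /1503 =-300.98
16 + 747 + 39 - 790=12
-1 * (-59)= 59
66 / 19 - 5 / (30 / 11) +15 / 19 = 277 / 114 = 2.43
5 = 5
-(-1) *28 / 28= 1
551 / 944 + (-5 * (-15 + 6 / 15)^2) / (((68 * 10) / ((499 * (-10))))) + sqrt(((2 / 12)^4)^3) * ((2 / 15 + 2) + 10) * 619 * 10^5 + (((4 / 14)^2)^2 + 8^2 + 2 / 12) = 10105200283903397 / 421339196880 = 23983.53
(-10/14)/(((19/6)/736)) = -22080/133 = -166.02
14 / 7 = 2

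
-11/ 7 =-1.57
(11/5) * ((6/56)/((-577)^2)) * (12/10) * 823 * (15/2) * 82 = 10021671/23305030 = 0.43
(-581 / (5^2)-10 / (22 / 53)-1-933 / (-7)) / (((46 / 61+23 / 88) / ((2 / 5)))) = 159613088 / 4769625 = 33.46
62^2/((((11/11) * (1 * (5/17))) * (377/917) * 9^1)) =59924116/16965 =3532.22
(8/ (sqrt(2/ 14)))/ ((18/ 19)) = 76 * sqrt(7)/ 9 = 22.34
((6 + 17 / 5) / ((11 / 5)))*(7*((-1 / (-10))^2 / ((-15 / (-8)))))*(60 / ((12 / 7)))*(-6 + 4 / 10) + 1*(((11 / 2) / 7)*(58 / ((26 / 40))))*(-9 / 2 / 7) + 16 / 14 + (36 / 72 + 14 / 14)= -387273857 / 5255250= -73.69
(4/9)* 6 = 8/3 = 2.67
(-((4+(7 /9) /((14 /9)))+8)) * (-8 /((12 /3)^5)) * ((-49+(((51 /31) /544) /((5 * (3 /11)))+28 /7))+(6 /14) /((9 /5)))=-23310845 /5332992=-4.37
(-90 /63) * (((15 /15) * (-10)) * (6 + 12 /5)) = 120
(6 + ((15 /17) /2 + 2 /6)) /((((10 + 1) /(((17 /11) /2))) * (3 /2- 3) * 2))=-691 /4356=-0.16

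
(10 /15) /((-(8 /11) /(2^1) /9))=-33 /2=-16.50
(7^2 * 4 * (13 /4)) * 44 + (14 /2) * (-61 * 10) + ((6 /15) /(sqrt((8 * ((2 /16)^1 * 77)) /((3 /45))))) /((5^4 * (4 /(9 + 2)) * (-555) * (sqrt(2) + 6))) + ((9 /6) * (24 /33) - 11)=23748.09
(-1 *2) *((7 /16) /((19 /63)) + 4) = -1657 /152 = -10.90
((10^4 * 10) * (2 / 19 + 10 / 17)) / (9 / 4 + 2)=89600000 / 5491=16317.61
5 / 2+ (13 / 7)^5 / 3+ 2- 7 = 490481 / 100842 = 4.86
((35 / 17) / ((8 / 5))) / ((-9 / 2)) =-0.29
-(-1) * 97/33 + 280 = 9337/33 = 282.94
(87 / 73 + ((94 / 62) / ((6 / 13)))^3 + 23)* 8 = 28015192259 / 58718061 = 477.11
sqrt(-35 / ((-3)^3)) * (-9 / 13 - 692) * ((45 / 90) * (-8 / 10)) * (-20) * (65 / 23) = -360200 * sqrt(105) / 207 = -17830.68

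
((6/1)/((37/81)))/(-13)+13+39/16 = 111031/7696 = 14.43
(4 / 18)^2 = 4 / 81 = 0.05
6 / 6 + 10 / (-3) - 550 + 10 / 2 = -1642 / 3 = -547.33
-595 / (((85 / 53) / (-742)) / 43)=11837126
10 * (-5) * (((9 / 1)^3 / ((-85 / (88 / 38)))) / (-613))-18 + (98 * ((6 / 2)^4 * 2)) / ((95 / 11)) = 1800458046 / 989995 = 1818.65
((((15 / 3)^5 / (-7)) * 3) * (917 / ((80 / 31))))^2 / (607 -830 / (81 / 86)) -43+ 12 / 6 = -4696275471038273 / 5686528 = -825859904.50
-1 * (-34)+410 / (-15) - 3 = 11 / 3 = 3.67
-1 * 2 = -2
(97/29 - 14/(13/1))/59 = 855/22243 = 0.04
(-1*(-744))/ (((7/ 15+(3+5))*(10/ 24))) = 26784/ 127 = 210.90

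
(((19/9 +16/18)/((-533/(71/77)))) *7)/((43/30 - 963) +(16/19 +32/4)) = 121410/3183919739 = 0.00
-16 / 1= -16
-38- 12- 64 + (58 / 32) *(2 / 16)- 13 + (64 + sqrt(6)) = -8035 / 128 + sqrt(6) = -60.32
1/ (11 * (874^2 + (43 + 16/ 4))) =1/ 8403153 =0.00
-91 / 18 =-5.06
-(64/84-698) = 14642/21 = 697.24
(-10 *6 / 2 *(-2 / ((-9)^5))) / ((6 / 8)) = -0.00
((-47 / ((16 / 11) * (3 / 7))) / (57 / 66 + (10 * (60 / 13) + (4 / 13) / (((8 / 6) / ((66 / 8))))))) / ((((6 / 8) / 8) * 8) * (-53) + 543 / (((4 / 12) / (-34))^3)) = 73931 / 27642534057045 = 0.00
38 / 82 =19 / 41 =0.46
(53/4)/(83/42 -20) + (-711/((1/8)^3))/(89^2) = -559960521/11992394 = -46.69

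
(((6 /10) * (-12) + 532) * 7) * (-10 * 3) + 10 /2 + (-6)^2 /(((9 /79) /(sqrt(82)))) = -110203 + 316 * sqrt(82) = -107341.50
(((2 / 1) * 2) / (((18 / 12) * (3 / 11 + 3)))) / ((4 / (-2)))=-11 / 27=-0.41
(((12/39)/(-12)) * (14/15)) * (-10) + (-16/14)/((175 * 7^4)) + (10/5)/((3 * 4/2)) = 197061139/344123325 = 0.57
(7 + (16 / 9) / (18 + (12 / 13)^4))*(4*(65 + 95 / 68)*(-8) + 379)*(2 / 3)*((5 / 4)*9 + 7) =-36993282888539 / 245488806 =-150692.34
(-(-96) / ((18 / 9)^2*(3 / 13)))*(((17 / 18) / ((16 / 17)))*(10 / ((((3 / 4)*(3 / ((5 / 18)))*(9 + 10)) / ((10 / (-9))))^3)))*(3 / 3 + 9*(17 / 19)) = -1615510000000 / 454401229922721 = -0.00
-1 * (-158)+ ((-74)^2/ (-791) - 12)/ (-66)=4131758/ 26103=158.29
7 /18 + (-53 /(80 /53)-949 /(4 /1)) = -195821 /720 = -271.97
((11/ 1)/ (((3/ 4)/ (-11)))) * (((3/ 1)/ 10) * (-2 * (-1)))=-484/ 5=-96.80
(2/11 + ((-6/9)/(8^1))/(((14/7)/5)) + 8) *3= 2105/88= 23.92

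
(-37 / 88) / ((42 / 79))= -2923 / 3696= -0.79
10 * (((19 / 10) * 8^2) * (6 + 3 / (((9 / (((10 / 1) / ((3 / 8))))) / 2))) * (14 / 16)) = 227696 / 9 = 25299.56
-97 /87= -1.11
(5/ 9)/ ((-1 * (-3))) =5/ 27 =0.19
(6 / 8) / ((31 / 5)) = 15 / 124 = 0.12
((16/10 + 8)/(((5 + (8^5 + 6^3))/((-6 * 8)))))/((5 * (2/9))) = -10368/824725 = -0.01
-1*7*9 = -63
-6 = -6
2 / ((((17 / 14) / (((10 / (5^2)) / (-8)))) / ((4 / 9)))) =-28 / 765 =-0.04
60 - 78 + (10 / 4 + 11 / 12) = -175 / 12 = -14.58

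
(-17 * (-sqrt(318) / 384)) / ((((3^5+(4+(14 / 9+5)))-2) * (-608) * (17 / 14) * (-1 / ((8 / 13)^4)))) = 21 * sqrt(318) / 614289988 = 0.00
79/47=1.68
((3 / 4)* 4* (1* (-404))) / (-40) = 303 / 10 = 30.30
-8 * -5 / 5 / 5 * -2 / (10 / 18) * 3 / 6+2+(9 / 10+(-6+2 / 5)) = -279 / 50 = -5.58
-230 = -230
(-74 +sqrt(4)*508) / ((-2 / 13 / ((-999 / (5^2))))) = 6116877 / 25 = 244675.08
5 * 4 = 20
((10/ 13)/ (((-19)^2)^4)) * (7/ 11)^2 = 490/ 26715144663493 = 0.00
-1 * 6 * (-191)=1146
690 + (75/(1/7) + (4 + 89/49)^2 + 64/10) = 15069032/12005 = 1255.23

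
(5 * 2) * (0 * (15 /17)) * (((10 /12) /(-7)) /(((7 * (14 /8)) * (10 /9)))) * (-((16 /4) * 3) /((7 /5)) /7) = 0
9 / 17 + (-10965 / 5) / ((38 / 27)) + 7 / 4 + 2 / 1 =-2007645 / 1292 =-1553.90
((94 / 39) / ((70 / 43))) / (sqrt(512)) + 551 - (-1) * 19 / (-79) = 2021 * sqrt(2) / 43680 + 43510 / 79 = 550.82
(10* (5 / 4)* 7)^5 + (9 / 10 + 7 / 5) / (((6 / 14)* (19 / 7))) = 5129089357.45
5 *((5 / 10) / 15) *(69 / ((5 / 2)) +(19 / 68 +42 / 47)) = 459793 / 95880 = 4.80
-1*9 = -9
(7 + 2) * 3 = 27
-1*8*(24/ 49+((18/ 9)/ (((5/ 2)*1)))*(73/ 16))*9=-298.07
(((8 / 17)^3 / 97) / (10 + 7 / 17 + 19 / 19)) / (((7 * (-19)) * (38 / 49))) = -896 / 981631561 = -0.00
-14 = -14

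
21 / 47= 0.45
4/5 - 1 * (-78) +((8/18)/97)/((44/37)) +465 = 26110742/48015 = 543.80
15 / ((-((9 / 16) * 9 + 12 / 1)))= -80 / 91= -0.88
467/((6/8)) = 1868/3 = 622.67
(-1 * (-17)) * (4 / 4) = 17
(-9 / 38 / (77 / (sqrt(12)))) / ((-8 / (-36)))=-81*sqrt(3) / 2926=-0.05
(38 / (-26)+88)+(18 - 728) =-8105 / 13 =-623.46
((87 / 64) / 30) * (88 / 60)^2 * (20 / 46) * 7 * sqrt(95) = 24563 * sqrt(95) / 82800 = 2.89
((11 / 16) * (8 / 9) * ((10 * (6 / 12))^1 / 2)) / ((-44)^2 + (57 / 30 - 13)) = 275 / 346482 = 0.00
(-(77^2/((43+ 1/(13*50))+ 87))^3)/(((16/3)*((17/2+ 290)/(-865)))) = 6188858331766188203125/120071136654696699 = 51543.26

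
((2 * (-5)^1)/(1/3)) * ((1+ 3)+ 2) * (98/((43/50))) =-882000/43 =-20511.63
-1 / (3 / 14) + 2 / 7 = -92 / 21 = -4.38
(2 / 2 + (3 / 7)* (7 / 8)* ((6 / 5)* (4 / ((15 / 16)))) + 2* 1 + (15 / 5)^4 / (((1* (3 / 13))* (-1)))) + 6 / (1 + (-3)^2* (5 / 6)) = -146784 / 425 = -345.37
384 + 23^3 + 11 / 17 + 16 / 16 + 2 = 213429 / 17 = 12554.65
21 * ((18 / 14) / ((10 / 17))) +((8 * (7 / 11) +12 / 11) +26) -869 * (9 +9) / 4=-210783 / 55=-3832.42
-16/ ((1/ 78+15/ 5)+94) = -1248/ 7567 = -0.16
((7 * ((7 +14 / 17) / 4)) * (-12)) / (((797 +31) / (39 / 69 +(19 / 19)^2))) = -2793 / 8993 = -0.31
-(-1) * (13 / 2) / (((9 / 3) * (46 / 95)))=1235 / 276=4.47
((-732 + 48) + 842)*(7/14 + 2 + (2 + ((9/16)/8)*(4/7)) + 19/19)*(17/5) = 1666663/560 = 2976.18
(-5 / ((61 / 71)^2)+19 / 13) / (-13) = 256966 / 628849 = 0.41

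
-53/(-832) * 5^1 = 265/832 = 0.32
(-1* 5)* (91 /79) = -455 /79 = -5.76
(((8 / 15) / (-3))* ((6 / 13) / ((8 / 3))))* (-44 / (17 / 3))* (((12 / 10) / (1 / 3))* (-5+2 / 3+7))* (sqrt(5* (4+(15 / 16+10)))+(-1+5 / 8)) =18.96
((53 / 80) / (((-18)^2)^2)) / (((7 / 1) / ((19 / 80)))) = 0.00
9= 9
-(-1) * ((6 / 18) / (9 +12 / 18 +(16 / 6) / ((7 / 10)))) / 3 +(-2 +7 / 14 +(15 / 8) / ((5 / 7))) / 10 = 8201 / 67920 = 0.12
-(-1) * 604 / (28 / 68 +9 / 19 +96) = 97546 / 15647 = 6.23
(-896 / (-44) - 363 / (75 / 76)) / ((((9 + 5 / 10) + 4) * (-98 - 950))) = 0.02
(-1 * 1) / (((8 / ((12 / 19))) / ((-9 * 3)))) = 81 / 38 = 2.13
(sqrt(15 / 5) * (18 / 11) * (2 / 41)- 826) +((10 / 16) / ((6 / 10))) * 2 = -9887 / 12 +36 * sqrt(3) / 451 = -823.78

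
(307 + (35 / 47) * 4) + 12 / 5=73409 / 235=312.38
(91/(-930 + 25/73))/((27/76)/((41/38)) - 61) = 77818/48232625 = 0.00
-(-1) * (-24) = -24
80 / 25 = 16 / 5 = 3.20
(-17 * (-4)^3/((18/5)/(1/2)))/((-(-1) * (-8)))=-170/9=-18.89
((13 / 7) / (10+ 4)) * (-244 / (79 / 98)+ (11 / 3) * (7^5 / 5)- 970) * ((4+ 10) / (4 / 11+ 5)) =1872892879 / 489405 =3826.88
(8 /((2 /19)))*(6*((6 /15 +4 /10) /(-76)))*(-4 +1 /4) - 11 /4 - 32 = -67 /4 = -16.75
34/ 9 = 3.78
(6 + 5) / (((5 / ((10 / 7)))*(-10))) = -11 / 35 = -0.31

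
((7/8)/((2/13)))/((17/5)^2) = 2275/4624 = 0.49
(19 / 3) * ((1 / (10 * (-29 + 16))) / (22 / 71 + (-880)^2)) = -1349 / 21443144580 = -0.00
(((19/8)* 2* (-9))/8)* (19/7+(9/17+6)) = -47025/952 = -49.40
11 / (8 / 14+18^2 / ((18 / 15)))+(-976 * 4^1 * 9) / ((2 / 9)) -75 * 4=-300032251 / 1894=-158411.96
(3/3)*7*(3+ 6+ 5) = 98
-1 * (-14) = 14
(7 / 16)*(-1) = -7 / 16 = -0.44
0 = 0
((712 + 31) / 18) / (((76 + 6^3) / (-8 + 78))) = 26005 / 2628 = 9.90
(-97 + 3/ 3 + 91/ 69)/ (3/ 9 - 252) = 6533/ 17365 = 0.38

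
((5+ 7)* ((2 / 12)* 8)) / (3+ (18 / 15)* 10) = 16 / 15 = 1.07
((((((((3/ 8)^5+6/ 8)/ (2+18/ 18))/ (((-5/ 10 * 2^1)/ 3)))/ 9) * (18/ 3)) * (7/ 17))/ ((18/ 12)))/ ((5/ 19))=-1100309/ 2088960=-0.53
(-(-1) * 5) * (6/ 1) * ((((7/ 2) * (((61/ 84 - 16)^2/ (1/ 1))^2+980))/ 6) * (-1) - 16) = -13798829896085/ 14224896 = -970047.86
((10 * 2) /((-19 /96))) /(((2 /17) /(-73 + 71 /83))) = 97724160 /1577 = 61968.40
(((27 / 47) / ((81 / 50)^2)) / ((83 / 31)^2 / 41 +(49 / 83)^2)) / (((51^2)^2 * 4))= 169645930625 / 10976326556193255762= 0.00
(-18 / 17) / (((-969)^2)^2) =-2 / 1665334656873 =-0.00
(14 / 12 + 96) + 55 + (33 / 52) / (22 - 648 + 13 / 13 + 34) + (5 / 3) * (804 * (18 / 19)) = 830106547 / 583908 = 1421.64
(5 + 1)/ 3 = 2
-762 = -762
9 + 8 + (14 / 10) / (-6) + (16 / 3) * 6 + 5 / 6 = 49.60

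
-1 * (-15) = 15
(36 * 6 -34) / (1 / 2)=364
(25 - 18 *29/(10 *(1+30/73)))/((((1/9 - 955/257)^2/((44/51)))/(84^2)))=-5619.65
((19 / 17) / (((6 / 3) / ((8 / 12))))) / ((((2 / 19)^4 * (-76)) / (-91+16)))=3258025 / 1088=2994.51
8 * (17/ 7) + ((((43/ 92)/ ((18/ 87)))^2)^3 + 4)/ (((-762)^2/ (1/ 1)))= 2234027877408325475014471/ 114985333473418712973312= 19.43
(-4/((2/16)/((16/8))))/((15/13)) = -832/15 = -55.47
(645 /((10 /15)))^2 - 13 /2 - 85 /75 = 56162917 /60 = 936048.62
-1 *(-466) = 466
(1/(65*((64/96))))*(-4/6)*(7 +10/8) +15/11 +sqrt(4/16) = 4967/2860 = 1.74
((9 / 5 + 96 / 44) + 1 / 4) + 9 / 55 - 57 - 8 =-13333 / 220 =-60.60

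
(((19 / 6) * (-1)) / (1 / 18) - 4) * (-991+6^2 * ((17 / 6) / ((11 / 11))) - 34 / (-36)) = 975085 / 18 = 54171.39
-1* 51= -51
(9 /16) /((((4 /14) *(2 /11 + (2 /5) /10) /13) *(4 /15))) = 3378375 /7808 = 432.68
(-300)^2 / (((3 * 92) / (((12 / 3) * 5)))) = 150000 / 23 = 6521.74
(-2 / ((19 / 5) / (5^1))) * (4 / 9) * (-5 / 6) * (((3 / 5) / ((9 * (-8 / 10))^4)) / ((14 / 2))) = 0.00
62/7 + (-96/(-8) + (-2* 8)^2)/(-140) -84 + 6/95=-51201/665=-76.99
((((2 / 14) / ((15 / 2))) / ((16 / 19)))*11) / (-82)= -209 / 68880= -0.00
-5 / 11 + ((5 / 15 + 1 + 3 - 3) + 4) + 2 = 6.88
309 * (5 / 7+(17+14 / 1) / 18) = 31621 / 42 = 752.88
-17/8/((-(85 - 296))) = -17/1688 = -0.01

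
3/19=0.16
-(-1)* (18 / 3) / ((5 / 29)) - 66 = -31.20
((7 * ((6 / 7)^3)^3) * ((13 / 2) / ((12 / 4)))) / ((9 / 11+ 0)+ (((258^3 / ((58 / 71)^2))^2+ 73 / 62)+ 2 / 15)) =157986864779927040 / 27624320355570811252998484165019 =0.00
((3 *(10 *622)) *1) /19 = 18660 /19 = 982.11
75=75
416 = 416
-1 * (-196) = 196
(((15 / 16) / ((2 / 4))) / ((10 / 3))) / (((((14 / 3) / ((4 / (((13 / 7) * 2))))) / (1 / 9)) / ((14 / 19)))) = 21 / 1976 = 0.01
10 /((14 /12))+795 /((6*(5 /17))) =6427 /14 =459.07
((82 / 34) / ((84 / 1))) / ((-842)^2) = 41 / 1012400592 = 0.00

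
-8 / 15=-0.53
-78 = -78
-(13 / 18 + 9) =-175 / 18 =-9.72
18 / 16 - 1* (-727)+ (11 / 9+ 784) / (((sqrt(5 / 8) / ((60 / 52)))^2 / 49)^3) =34480905747138425 / 38614472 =892952925.71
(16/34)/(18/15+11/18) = 720/2771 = 0.26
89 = 89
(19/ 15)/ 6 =19/ 90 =0.21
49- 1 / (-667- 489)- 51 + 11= 10405 / 1156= 9.00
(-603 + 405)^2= 39204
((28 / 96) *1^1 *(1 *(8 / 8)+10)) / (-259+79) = -77 / 4320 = -0.02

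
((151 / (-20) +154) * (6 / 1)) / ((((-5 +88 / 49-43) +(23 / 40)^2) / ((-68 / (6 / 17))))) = 13272822080 / 3596479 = 3690.50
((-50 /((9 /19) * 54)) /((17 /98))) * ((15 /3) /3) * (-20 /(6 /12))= 9310000 /12393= 751.23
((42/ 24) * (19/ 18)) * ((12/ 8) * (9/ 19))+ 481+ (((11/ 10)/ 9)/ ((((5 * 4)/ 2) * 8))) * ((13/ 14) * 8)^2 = 85094797/ 176400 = 482.40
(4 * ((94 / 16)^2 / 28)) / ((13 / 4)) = 2209 / 1456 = 1.52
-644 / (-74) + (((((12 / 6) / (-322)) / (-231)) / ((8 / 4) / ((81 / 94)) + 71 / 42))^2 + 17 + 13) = 92942000058712204 / 2401434359056117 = 38.70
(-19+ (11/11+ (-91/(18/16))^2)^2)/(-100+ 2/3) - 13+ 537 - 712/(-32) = -561225548477/1303452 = -430568.64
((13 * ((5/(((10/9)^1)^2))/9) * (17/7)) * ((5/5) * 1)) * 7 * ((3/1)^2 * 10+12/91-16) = 7372.41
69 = 69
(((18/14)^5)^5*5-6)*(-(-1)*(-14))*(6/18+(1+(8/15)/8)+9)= -372470126781093032062425912/957906156902832072005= -388837.80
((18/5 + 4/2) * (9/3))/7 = 12/5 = 2.40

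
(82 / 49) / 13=82 / 637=0.13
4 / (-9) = -4 / 9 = -0.44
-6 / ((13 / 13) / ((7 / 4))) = -21 / 2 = -10.50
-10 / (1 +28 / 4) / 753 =-5 / 3012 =-0.00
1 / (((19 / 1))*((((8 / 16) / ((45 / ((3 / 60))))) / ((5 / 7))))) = 9000 / 133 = 67.67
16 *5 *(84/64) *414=43470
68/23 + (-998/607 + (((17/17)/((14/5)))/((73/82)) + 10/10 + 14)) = 119235612/7134071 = 16.71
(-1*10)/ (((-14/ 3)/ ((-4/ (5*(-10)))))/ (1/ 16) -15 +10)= 6/ 563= 0.01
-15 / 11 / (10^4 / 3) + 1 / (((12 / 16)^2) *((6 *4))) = 43757 / 594000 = 0.07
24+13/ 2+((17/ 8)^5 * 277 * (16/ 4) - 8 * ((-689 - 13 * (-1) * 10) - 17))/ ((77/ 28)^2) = 432938661/ 61952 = 6988.29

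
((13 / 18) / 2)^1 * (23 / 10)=299 / 360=0.83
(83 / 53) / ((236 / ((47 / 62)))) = 3901 / 775496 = 0.01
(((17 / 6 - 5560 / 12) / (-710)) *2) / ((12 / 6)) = 0.65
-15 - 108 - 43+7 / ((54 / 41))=-8677 / 54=-160.69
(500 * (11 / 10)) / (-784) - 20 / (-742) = -14015 / 20776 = -0.67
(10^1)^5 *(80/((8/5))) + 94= 5000094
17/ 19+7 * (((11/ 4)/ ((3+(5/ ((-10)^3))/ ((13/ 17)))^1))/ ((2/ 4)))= 2034211/ 147877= 13.76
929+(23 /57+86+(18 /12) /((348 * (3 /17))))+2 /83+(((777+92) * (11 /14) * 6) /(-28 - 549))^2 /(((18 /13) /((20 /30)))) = 18616866095945617 /17905590141432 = 1039.72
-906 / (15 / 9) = -2718 / 5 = -543.60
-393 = -393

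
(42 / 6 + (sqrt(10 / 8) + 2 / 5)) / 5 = sqrt(5) / 10 + 37 / 25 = 1.70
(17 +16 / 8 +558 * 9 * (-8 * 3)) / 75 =-120509 / 75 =-1606.79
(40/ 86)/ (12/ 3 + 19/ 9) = 36/ 473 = 0.08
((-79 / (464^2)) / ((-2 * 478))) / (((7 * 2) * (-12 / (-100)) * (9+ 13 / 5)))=9875 / 501384769536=0.00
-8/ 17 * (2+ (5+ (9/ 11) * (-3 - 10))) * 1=320/ 187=1.71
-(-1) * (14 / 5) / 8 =7 / 20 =0.35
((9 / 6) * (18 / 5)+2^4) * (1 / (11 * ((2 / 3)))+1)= 535 / 22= 24.32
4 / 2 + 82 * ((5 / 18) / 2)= 241 / 18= 13.39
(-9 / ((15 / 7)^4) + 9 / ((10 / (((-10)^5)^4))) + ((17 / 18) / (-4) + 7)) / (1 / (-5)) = -4050000000000000000285167 / 9000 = -450000000000000000031.69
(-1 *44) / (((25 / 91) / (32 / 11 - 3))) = 364 / 25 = 14.56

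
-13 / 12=-1.08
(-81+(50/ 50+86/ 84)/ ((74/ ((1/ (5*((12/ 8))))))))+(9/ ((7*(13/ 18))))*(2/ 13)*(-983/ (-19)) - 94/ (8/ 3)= -436587221/ 4277052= -102.08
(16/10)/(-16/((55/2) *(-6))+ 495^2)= 264/40429141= 0.00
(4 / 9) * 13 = 52 / 9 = 5.78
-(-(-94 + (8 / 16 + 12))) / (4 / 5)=-815 / 8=-101.88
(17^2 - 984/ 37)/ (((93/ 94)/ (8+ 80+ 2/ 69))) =5543411804/ 237429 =23347.66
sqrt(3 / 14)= sqrt(42) / 14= 0.46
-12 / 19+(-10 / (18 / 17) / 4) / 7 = -4639 / 4788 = -0.97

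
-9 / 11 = -0.82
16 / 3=5.33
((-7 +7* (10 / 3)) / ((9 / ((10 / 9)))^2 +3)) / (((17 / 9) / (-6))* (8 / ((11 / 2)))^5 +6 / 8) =-9469798800 / 51700958011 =-0.18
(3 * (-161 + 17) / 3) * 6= -864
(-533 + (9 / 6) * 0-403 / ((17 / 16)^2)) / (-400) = 51441 / 23120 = 2.22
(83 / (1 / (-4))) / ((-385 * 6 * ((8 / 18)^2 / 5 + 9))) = 4482 / 281897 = 0.02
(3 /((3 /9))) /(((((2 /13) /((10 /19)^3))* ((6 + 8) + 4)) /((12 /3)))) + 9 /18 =2.40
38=38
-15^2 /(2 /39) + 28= -8719 /2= -4359.50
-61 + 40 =-21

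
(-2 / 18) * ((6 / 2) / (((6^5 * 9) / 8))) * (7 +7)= -0.00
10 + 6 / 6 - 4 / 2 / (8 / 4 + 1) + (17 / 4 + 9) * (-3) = -29.42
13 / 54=0.24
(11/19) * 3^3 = 297/19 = 15.63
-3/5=-0.60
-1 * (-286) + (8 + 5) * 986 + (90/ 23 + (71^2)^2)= 584770145/ 23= 25424788.91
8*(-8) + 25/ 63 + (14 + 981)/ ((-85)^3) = -63.60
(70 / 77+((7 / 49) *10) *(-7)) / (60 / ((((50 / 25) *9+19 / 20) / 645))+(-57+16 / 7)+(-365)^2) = -66325 / 986476612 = -0.00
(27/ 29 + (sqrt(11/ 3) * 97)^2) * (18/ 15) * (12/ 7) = 72037248/ 1015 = 70972.66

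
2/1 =2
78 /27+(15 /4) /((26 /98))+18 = 16391 /468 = 35.02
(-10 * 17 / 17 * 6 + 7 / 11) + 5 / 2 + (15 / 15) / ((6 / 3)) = -620 / 11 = -56.36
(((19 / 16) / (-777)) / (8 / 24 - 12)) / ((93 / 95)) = 0.00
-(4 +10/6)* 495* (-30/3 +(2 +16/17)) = 19800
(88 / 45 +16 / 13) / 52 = 466 / 7605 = 0.06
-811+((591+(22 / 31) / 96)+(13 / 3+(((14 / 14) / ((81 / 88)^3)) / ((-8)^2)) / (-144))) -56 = -271.66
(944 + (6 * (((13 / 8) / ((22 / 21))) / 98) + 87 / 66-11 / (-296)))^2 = 1857386490123649 / 2077901056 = 893876.29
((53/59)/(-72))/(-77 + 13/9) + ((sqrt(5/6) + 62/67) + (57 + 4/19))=sqrt(30)/6 + 23753354189/408582080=59.05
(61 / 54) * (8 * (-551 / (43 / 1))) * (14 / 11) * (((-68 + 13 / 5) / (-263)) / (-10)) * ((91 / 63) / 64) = 333387509 / 4030527600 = 0.08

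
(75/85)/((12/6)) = 15/34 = 0.44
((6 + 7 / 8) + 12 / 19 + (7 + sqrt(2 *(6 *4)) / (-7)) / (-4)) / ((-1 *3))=-875 / 456-sqrt(3) / 21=-2.00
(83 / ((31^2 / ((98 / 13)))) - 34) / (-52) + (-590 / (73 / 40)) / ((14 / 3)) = -68.63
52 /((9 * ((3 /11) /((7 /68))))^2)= 77077 /842724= 0.09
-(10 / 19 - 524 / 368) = 1569 / 1748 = 0.90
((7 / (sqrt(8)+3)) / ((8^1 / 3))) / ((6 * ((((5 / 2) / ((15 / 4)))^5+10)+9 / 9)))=5103 / 43280-1701 * sqrt(2) / 21640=0.01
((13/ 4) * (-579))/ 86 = -7527/ 344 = -21.88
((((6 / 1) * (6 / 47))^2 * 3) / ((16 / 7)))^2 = 2893401 / 4879681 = 0.59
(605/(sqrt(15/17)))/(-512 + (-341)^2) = 121 * sqrt(255)/347307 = 0.01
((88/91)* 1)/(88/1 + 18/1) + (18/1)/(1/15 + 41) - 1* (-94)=20042879/212212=94.45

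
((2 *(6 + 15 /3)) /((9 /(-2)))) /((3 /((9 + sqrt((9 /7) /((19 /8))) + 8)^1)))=-748 /27 - 88 *sqrt(266) /1197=-28.90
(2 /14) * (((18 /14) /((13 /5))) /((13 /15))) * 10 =6750 /8281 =0.82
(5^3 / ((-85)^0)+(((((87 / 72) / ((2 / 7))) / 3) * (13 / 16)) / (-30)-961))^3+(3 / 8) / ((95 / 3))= -3666427678205461785600701 / 6274292908032000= -584357111.14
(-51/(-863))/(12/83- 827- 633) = -4233/104567984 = -0.00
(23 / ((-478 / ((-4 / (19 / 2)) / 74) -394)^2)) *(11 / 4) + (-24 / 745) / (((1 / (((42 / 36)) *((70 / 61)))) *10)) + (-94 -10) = -132178446256966331 / 1270893894451245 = -104.00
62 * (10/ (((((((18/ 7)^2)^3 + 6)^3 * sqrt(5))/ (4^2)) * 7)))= 57692367468827336 * sqrt(5)/ 5230925535734217242379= 0.00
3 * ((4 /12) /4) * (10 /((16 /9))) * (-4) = -45 /8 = -5.62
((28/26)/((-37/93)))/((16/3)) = -1953/3848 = -0.51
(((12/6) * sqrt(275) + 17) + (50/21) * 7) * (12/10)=12 * sqrt(11) + 202/5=80.20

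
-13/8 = -1.62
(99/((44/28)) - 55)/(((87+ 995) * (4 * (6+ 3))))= 1/4869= 0.00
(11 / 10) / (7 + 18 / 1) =11 / 250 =0.04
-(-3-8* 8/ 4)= 19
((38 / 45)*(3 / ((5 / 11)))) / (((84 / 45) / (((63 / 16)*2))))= 1881 / 80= 23.51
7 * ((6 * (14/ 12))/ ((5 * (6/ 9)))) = 147/ 10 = 14.70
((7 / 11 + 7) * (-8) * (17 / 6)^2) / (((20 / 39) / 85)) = -894166 / 11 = -81287.82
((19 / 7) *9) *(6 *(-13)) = -13338 / 7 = -1905.43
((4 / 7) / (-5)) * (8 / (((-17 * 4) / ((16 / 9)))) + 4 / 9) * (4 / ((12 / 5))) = -16 / 357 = -0.04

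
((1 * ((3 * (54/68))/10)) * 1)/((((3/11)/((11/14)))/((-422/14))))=-689337/33320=-20.69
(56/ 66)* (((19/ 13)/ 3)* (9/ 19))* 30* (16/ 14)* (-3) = -2880/ 143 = -20.14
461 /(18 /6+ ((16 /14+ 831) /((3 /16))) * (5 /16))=9681 /29188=0.33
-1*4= -4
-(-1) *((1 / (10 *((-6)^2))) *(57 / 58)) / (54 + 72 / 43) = 0.00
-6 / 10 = -3 / 5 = -0.60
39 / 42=13 / 14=0.93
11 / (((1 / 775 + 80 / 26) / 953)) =105616225 / 31013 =3405.55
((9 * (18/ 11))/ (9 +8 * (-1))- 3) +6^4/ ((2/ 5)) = 35769/ 11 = 3251.73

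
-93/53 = -1.75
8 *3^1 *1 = 24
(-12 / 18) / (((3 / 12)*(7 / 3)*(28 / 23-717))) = 184 / 115241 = 0.00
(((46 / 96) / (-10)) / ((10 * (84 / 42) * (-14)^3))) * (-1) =-23 / 26342400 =-0.00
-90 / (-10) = 9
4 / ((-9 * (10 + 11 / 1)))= -4 / 189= -0.02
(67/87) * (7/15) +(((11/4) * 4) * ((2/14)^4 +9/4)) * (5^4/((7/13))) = 2520850276807/87732540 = 28733.36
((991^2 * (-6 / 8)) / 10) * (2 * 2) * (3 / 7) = -8838729 / 70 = -126267.56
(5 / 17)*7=35 / 17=2.06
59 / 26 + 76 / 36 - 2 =557 / 234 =2.38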